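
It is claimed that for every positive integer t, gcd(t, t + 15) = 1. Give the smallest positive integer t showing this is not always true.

A counterexample is any positive integer t such that gcd(t, t + 15) > 1; we check each in order.
t = 1: gcd(1, 16) = 1.
t = 2: gcd(2, 17) = 1.
t = 3: gcd(3, 18) = 3.

t = 3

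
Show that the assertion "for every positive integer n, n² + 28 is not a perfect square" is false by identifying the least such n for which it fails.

n = 6

A counterexample is any positive integer n such that n² + 28 is a perfect square; we check each in order.
For n = 1, 2, 3, 4, 5 the conclusion holds.
n = 6: 6² + 28 = 64 = 8², a perfect square.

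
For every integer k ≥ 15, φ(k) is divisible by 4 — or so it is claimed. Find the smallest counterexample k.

k = 18

Check each integer k ≥ 15 in order until φ(k) is not divisible by 4.
For k = 15, 16, 17 the conclusion holds.
k = 18: φ(18) = 6; 6 mod 4 = 2.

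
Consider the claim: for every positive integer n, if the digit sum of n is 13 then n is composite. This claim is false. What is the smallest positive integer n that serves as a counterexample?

We need the least positive integer n for which the digit sum of n is 13 but n is prime.
For n = 49, 58 the conclusion holds.
n = 67: digit sum 13; 67 is prime, not composite.

n = 67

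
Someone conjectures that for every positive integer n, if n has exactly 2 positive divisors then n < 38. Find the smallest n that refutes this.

For n = 2, 3, 5, 7, …, 29, 31, 37 the conclusion holds.
n = 41: τ(41) = 2; 41 ≥ 38.
Thus n = 41 disproves the claim, and no smaller n works.

n = 41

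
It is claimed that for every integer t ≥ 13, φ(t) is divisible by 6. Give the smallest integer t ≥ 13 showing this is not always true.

t = 15

Check each integer t ≥ 13 in order until φ(t) is not divisible by 6.
For t = 13, 14 the conclusion holds.
t = 15: φ(15) = 8; 8 mod 6 = 2.
Thus t = 15 disproves the claim, and no smaller t works.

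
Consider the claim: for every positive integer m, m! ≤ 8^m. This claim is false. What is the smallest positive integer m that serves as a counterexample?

We need the least positive integer m for which m! > 8^m.
The first 19 eligible values, up to m = 19, all satisfy the conclusion.
m = 20: m! = 2432902008176640000 and 8^m = 1152921504606846976, so 2432902008176640000 > 1152921504606846976.

m = 20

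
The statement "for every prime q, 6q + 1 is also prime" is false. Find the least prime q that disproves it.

The first 7 eligible values, up to q = 17, all satisfy the conclusion.
q = 19: 6q + 1 = 115 = 5 × 23, not prime.
Thus q = 19 disproves the claim, and no smaller q works.

q = 19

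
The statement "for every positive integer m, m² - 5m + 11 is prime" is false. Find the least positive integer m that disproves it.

The first 6 eligible values, up to m = 6, all satisfy the conclusion.
m = 7: m² - 5m + 11 = 25 = 5 × 5, composite.

m = 7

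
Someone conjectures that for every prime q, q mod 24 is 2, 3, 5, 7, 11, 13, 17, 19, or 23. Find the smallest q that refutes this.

q = 73

A counterexample is any prime q such that the claim fails; we check each in order.
For q = 2, 3, 5, 7, …, 61, 67, 71 the conclusion holds.
q = 73: 73 mod 24 = 1 — not in {2, 3, 5, 7, 11, 13, 17, 19, 23}.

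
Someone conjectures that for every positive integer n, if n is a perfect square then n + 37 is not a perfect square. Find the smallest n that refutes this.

n = 324

A counterexample is any positive integer n such that n is a perfect square but n + 37 is a perfect square; we check each in order.
The first 17 eligible values, up to n = 289, all satisfy the conclusion.
n = 324: 324 = 18² and 324 + 37 = 361 = 19².
So n = 324 is the smallest counterexample.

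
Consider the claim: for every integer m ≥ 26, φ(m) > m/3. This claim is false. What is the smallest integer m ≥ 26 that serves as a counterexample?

We need the least integer m ≥ 26 for which the claim fails.
The first 4 eligible values, up to m = 29, all satisfy the conclusion.
m = 30: φ(30) = 8 and 30/3 = 10, so φ(30) ≤ 30/3.

m = 30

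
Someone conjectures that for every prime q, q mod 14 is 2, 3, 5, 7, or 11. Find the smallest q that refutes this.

Check each prime q in order until the claim fails.
q = 2: 2 mod 14 = 2.
q = 3: 3 mod 14 = 3.
q = 5: 5 mod 14 = 5.
q = 7: 7 mod 14 = 7.
q = 11: 11 mod 14 = 11.
q = 13: 13 mod 14 = 13 — not in {2, 3, 5, 7, 11}.
Thus q = 13 disproves the claim, and no smaller q works.

q = 13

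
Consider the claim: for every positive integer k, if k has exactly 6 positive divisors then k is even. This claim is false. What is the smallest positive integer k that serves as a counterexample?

k = 45

The first 6 eligible values, up to k = 44, all satisfy the conclusion.
k = 45: divisors of 45: 1, 3, 5, 9, 15, 45; 45 is odd.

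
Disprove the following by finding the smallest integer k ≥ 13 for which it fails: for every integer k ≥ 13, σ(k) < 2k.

k = 18

A counterexample is any integer k ≥ 13 such that the claim fails; we check each in order.
For k = 13, 14, 15, 16, 17 the conclusion holds.
k = 18: σ(18) = 39; 39 ≥ 36.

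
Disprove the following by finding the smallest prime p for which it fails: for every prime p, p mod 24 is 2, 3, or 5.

p = 2: 2 mod 24 = 2.
p = 3: 3 mod 24 = 3.
p = 5: 5 mod 24 = 5.
p = 7: 7 mod 24 = 7 — not in {2, 3, 5}.
Hence p = 7 is a counterexample.

p = 7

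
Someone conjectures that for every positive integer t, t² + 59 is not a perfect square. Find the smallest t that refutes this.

The first 28 eligible values, up to t = 28, all satisfy the conclusion.
t = 29: 29² + 59 = 900 = 30², a perfect square.
Thus t = 29 disproves the claim, and no smaller t works.

t = 29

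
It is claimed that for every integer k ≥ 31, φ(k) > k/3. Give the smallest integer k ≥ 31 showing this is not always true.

We need the least integer k ≥ 31 for which the claim fails.
The first 5 eligible values, up to k = 35, all satisfy the conclusion.
k = 36: φ(36) = 12 and 36/3 = 12, so φ(36) ≤ 36/3.
Hence k = 36 is a counterexample.

k = 36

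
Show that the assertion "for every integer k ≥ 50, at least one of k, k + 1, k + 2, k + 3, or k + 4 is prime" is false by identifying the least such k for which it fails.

A counterexample is any integer k ≥ 50 such that k, k + 1, k + 2, k + 3, k + 4 are all composite; we check each in order.
The first 4 eligible values, up to k = 53, all satisfy the conclusion.
k = 54: 54 = 2 × 27; 55 = 5 × 11; 56 = 2 × 28; 57 = 3 × 19; 58 = 2 × 29 — all composite.
Thus k = 54 disproves the claim, and no smaller k works.

k = 54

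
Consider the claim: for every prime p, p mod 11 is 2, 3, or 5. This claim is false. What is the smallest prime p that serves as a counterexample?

We need the least prime p for which the claim fails.
For p = 2, 3, 5 the conclusion holds.
p = 7: 7 mod 11 = 7 — not in {2, 3, 5}.

p = 7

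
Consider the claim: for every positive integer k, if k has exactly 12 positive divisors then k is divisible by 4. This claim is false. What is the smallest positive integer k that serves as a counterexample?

k = 60: τ(60) = 12; 60 mod 4 = 0.
k = 72: τ(72) = 12; 72 mod 4 = 0.
k = 84: τ(84) = 12; 84 mod 4 = 0.
k = 90: τ(90) = 12; 90 mod 4 = 2.
Thus k = 90 disproves the claim, and no smaller k works.

k = 90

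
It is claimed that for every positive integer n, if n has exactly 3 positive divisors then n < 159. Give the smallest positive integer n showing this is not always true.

n = 169

A counterexample is any positive integer n such that n has exactly 3 positive divisors but the claim fails; we check each in order.
The first 5 eligible values, up to n = 121, all satisfy the conclusion.
n = 169: τ(169) = 3; 169 ≥ 159.
So n = 169 is the smallest counterexample.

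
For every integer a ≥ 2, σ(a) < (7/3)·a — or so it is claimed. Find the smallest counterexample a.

Check each integer a ≥ 2 in order until the claim fails.
For a = 2, 3, 4, 5, 6, 7, 8, 9, 10, 11 the conclusion holds.
a = 12: σ(12) = 28; 28 ≥ 28.
So a = 12 is the smallest counterexample.

a = 12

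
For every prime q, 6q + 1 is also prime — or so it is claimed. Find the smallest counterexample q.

q = 19

A counterexample is any prime q such that 6q + 1 is not prime; we check each in order.
The first 7 eligible values, up to q = 17, all satisfy the conclusion.
q = 19: 6q + 1 = 115 = 5 × 23, not prime.
Hence q = 19 is a counterexample.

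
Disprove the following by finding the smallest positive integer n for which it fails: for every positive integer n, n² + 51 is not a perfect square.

A counterexample is any positive integer n such that n² + 51 is a perfect square; we check each in order.
For n = 1, 2, 3, 4, 5, 6 the conclusion holds.
n = 7: 7² + 51 = 100 = 10², a perfect square.
So n = 7 is the smallest counterexample.

n = 7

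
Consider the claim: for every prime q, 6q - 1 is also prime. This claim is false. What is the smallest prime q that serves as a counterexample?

For q = 2, 3, 5, 7 the conclusion holds.
q = 11: 6q - 1 = 65 = 5 × 13, not prime.

q = 11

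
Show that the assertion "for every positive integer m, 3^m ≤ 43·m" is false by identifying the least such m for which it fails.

m = 5

m = 1: 3^m = 3 and 43·m = 43, so 3 ≤ 43.
m = 2: 3^m = 9 and 43·m = 86, so 9 ≤ 86.
m = 3: 3^m = 27 and 43·m = 129, so 27 ≤ 129.
m = 4: 3^m = 81 and 43·m = 172, so 81 ≤ 172.
m = 5: 3^m = 243 and 43·m = 215, so 243 > 215.
Hence m = 5 is a counterexample.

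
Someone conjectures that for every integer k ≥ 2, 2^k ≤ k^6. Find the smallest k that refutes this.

k = 30

For k = 2, 3, 4, 5, …, 27, 28, 29 the conclusion holds.
k = 30: 2^k = 1073741824 and k^6 = 729000000, so 1073741824 > 729000000.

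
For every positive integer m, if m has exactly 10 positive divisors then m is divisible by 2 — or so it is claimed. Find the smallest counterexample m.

m = 405

We need the least positive integer m for which m has exactly 10 positive divisors but m is not divisible by 2.
The first 9 eligible values, up to m = 368, all satisfy the conclusion.
m = 405: τ(405) = 10; 405 mod 2 = 1.
Thus m = 405 disproves the claim, and no smaller m works.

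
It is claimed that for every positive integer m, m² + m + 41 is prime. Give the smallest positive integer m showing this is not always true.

m = 40

We need the least positive integer m for which m² + m + 41 is not prime.
For m = 1, 2, 3, 4, …, 37, 38, 39 the conclusion holds.
m = 40: m² + m + 41 = 1681 = 41 × 41, composite.
Thus m = 40 disproves the claim, and no smaller m works.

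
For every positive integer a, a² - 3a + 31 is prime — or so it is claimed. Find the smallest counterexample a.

a = 4

A counterexample is any positive integer a such that a² - 3a + 31 is not prime; we check each in order.
a = 1: a² - 3a + 31 = 29, prime.
a = 2: a² - 3a + 31 = 29, prime.
a = 3: a² - 3a + 31 = 31, prime.
a = 4: a² - 3a + 31 = 35 = 5 × 7, composite.
Thus a = 4 disproves the claim, and no smaller a works.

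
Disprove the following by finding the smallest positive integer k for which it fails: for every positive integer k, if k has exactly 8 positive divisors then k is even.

The first 12 eligible values, up to k = 104, all satisfy the conclusion.
k = 105: divisors of 105: 1, 3, 5, 7, 15, 21, 35, 105; 105 is odd.
Thus k = 105 disproves the claim, and no smaller k works.

k = 105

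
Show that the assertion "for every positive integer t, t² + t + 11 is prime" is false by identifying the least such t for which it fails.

t = 10

We need the least positive integer t for which t² + t + 11 is not prime.
For t = 1, 2, 3, 4, 5, 6, 7, 8, 9 the conclusion holds.
t = 10: t² + t + 11 = 121 = 11 × 11, composite.
Thus t = 10 disproves the claim, and no smaller t works.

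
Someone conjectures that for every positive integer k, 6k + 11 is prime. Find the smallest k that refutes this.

Check each positive integer k in order until 6k + 11 is not prime.
k = 1: 6k + 11 = 17, prime.
k = 2: 6k + 11 = 23, prime.
k = 3: 6k + 11 = 29, prime.
k = 4: 6k + 11 = 35 = 5 × 7, composite.

k = 4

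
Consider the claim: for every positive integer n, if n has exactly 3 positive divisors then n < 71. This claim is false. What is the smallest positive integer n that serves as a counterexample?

Check each positive integer n in order until n has exactly 3 positive divisors but the claim fails.
For n = 4, 9, 25, 49 the conclusion holds.
n = 121: τ(121) = 3; 121 ≥ 71.
Thus n = 121 disproves the claim, and no smaller n works.

n = 121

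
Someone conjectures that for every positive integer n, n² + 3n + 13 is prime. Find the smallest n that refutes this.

A counterexample is any positive integer n such that n² + 3n + 13 is not prime; we check each in order.
The first 8 eligible values, up to n = 8, all satisfy the conclusion.
n = 9: n² + 3n + 13 = 121 = 11 × 11, composite.
So n = 9 is the smallest counterexample.

n = 9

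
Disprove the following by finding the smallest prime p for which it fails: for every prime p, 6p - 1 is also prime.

A counterexample is any prime p such that 6p - 1 is not prime; we check each in order.
For p = 2, 3, 5, 7 the conclusion holds.
p = 11: 6p - 1 = 65 = 5 × 13, not prime.
So p = 11 is the smallest counterexample.

p = 11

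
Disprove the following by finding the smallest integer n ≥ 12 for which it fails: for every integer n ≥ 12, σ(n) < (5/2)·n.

The first 12 eligible values, up to n = 23, all satisfy the conclusion.
n = 24: σ(24) = 60; 60 ≥ 60.

n = 24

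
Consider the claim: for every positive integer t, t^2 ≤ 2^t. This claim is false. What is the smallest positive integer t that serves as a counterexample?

t = 3

We need the least positive integer t for which t^2 > 2^t.
For t = 1, 2 the conclusion holds.
t = 3: t^2 = 9 and 2^t = 8, so 9 > 8.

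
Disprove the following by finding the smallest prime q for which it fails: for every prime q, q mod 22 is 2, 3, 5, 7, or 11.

q = 2: 2 mod 22 = 2.
q = 3: 3 mod 22 = 3.
q = 5: 5 mod 22 = 5.
q = 7: 7 mod 22 = 7.
q = 11: 11 mod 22 = 11.
q = 13: 13 mod 22 = 13 — not in {2, 3, 5, 7, 11}.
Hence q = 13 is a counterexample.

q = 13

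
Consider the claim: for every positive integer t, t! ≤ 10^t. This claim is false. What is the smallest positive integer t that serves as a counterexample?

t = 25

A counterexample is any positive integer t such that t! > 10^t; we check each in order.
The first 24 eligible values, up to t = 24, all satisfy the conclusion.
t = 25: t! = 15511210043330985984000000 and 10^t = 10000000000000000000000000, so 15511210043330985984000000 > 10000000000000000000000000.
Hence t = 25 is a counterexample.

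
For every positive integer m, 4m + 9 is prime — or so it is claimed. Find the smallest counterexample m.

Check each positive integer m in order until 4m + 9 is not prime.
m = 1: 4m + 9 = 13, prime.
m = 2: 4m + 9 = 17, prime.
m = 3: 4m + 9 = 21 = 3 × 7, composite.
So m = 3 is the smallest counterexample.

m = 3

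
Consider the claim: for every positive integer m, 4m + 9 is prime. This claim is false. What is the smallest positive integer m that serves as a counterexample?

Check each positive integer m in order until 4m + 9 is not prime.
For m = 1, 2 the conclusion holds.
m = 3: 4m + 9 = 21 = 3 × 7, composite.
Thus m = 3 disproves the claim, and no smaller m works.

m = 3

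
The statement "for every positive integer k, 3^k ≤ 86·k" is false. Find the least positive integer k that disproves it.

We need the least positive integer k for which 3^k > 86·k.
k = 1: 3^k = 3 and 86·k = 86, so 3 ≤ 86.
k = 2: 3^k = 9 and 86·k = 172, so 9 ≤ 172.
k = 3: 3^k = 27 and 86·k = 258, so 27 ≤ 258.
k = 4: 3^k = 81 and 86·k = 344, so 81 ≤ 344.
k = 5: 3^k = 243 and 86·k = 430, so 243 ≤ 430.
k = 6: 3^k = 729 and 86·k = 516, so 729 > 516.

k = 6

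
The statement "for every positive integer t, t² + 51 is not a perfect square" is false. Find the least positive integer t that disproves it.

A counterexample is any positive integer t such that t² + 51 is a perfect square; we check each in order.
t = 1: 1² + 51 = 52, not a perfect square.
t = 2: 2² + 51 = 55, not a perfect square.
t = 3: 3² + 51 = 60, not a perfect square.
t = 4: 4² + 51 = 67, not a perfect square.
t = 5: 5² + 51 = 76, not a perfect square.
t = 6: 6² + 51 = 87, not a perfect square.
t = 7: 7² + 51 = 100 = 10², a perfect square.

t = 7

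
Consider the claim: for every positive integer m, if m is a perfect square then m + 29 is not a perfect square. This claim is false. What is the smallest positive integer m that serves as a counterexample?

Check each positive integer m in order until m is a perfect square but m + 29 is a perfect square.
The first 13 eligible values, up to m = 169, all satisfy the conclusion.
m = 196: 196 = 14² and 196 + 29 = 225 = 15².
Hence m = 196 is a counterexample.

m = 196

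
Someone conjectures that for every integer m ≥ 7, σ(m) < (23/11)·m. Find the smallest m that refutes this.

m = 12

Check each integer m ≥ 7 in order until the claim fails.
The first 5 eligible values, up to m = 11, all satisfy the conclusion.
m = 12: σ(12) = 28; 28 ≥ 276/11.
Thus m = 12 disproves the claim, and no smaller m works.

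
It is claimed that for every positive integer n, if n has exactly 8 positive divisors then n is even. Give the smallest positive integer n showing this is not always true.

A counterexample is any positive integer n such that n has exactly 8 positive divisors but n is odd; we check each in order.
For n = 24, 30, 40, 42, …, 88, 102, 104 the conclusion holds.
n = 105: divisors of 105: 1, 3, 5, 7, 15, 21, 35, 105; 105 is odd.
So n = 105 is the smallest counterexample.

n = 105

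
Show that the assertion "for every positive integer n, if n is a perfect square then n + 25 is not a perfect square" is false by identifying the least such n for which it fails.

For n = 1, 4, 9, 16, …, 81, 100, 121 the conclusion holds.
n = 144: 144 = 12² and 144 + 25 = 169 = 13².
So n = 144 is the smallest counterexample.

n = 144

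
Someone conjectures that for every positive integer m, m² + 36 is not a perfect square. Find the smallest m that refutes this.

m = 8

Check each positive integer m in order until m² + 36 is a perfect square.
For m = 1, 2, 3, 4, 5, 6, 7 the conclusion holds.
m = 8: 8² + 36 = 100 = 10², a perfect square.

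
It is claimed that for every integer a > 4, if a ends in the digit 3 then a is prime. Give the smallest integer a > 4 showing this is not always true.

For a = 13, 23 the conclusion holds.
a = 33: 33 ends in 3; 33 = 3 × 11, composite.
Hence a = 33 is a counterexample.

a = 33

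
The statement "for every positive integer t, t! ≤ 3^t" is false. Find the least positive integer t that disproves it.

The first 6 eligible values, up to t = 6, all satisfy the conclusion.
t = 7: t! = 5040 and 3^t = 2187, so 5040 > 2187.
Thus t = 7 disproves the claim, and no smaller t works.

t = 7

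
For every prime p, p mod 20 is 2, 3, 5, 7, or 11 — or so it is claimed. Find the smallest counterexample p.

p = 2: 2 mod 20 = 2.
p = 3: 3 mod 20 = 3.
p = 5: 5 mod 20 = 5.
p = 7: 7 mod 20 = 7.
p = 11: 11 mod 20 = 11.
p = 13: 13 mod 20 = 13 — not in {2, 3, 5, 7, 11}.

p = 13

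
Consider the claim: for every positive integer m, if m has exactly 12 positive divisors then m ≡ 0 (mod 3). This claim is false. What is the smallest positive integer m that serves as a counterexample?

Check each positive integer m in order until m has exactly 12 positive divisors but the claim fails.
m = 60: τ(60) = 12; 60 ≡ 0 (mod 3).
m = 72: τ(72) = 12; 72 ≡ 0 (mod 3).
m = 84: τ(84) = 12; 84 ≡ 0 (mod 3).
m = 90: τ(90) = 12; 90 ≡ 0 (mod 3).
m = 96: τ(96) = 12; 96 ≡ 0 (mod 3).
m = 108: τ(108) = 12; 108 ≡ 0 (mod 3).
m = 126: τ(126) = 12; 126 ≡ 0 (mod 3).
m = 132: τ(132) = 12; 132 ≡ 0 (mod 3).
m = 140: τ(140) = 12; 140 ≡ 2 (mod 3).

m = 140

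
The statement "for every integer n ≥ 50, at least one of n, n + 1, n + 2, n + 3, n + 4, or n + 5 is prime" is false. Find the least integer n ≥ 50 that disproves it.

We need the least integer n ≥ 50 for which n, n + 1, n + 2, n + 3, n + 4, n + 5 are all composite.
The first 40 eligible values, up to n = 89, all satisfy the conclusion.
n = 90: 90 = 2 × 45; 91 = 7 × 13; 92 = 2 × 46; 93 = 3 × 31; 94 = 2 × 47; 95 = 5 × 19 — all composite.

n = 90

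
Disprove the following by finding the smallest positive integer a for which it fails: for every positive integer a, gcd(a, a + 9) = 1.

a = 3

For a = 1, 2 the conclusion holds.
a = 3: gcd(3, 12) = 3.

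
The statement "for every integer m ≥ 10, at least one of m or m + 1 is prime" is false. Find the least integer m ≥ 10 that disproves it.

m = 14

We need the least integer m ≥ 10 for which m, m + 1 are both composite.
The first 4 eligible values, up to m = 13, all satisfy the conclusion.
m = 14: 14 = 2 × 7; 15 = 3 × 5 — both composite.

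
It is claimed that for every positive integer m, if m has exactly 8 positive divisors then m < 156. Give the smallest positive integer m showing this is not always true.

m = 165

For m = 24, 30, 40, 42, …, 138, 152, 154 the conclusion holds.
m = 165: τ(165) = 8; 165 ≥ 156.
Thus m = 165 disproves the claim, and no smaller m works.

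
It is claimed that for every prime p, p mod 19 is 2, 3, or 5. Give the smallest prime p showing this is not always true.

p = 7

For p = 2, 3, 5 the conclusion holds.
p = 7: 7 mod 19 = 7 — not in {2, 3, 5}.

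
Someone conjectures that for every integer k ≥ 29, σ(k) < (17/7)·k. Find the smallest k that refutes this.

We need the least integer k ≥ 29 for which the claim fails.
The first 7 eligible values, up to k = 35, all satisfy the conclusion.
k = 36: σ(36) = 91; 91 ≥ 612/7.

k = 36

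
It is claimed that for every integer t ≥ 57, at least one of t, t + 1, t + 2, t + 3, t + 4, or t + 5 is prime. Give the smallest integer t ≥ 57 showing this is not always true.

A counterexample is any integer t ≥ 57 such that t, t + 1, t + 2, t + 3, t + 4, t + 5 are all composite; we check each in order.
The first 33 eligible values, up to t = 89, all satisfy the conclusion.
t = 90: 90 = 2 × 45; 91 = 7 × 13; 92 = 2 × 46; 93 = 3 × 31; 94 = 2 × 47; 95 = 5 × 19 — all composite.
Hence t = 90 is a counterexample.

t = 90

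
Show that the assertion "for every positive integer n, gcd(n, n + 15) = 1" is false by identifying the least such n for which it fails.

n = 3

Check each positive integer n in order until gcd(n, n + 15) > 1.
For n = 1, 2 the conclusion holds.
n = 3: gcd(3, 18) = 3.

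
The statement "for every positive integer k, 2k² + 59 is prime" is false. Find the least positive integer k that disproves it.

k = 3

Check each positive integer k in order until 2k² + 59 is not prime.
For k = 1, 2 the conclusion holds.
k = 3: 2k² + 59 = 77 = 7 × 11, composite.
So k = 3 is the smallest counterexample.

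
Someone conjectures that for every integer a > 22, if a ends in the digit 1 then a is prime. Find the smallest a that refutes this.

a = 31: 31 ends in 1 and is prime.
a = 41: 41 ends in 1 and is prime.
a = 51: 51 ends in 1; 51 = 3 × 17, composite.
Thus a = 51 disproves the claim, and no smaller a works.

a = 51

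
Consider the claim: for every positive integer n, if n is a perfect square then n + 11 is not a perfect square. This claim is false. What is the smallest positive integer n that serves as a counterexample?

Check each positive integer n in order until n is a perfect square but n + 11 is a perfect square.
For n = 1, 4, 9, 16 the conclusion holds.
n = 25: 25 = 5² and 25 + 11 = 36 = 6².

n = 25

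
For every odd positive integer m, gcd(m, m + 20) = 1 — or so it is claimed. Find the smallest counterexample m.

m = 5

Check each odd positive integer m in order until gcd(m, m + 20) > 1.
m = 1: gcd(1, 21) = 1.
m = 3: gcd(3, 23) = 1.
m = 5: gcd(5, 25) = 5.
Hence m = 5 is a counterexample.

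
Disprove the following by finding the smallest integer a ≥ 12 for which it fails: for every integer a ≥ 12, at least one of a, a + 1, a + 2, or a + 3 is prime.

a = 24

We need the least integer a ≥ 12 for which a, a + 1, a + 2, a + 3 are all composite.
For a = 12, 13, 14, 15, …, 21, 22, 23 the conclusion holds.
a = 24: 24 = 2 × 12; 25 = 5 × 5; 26 = 2 × 13; 27 = 3 × 9 — all composite.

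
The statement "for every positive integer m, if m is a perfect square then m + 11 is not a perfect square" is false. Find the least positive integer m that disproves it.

Check each positive integer m in order until m is a perfect square but m + 11 is a perfect square.
The first 4 eligible values, up to m = 16, all satisfy the conclusion.
m = 25: 25 = 5² and 25 + 11 = 36 = 6².
Thus m = 25 disproves the claim, and no smaller m works.

m = 25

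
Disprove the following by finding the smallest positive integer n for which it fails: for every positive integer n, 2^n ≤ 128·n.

n = 11

Check each positive integer n in order until 2^n > 128·n.
For n = 1, 2, 3, 4, 5, 6, 7, 8, 9, 10 the conclusion holds.
n = 11: 2^n = 2048 and 128·n = 1408, so 2048 > 1408.
So n = 11 is the smallest counterexample.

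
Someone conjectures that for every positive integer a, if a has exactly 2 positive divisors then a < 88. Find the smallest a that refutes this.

We need the least positive integer a for which a has exactly 2 positive divisors but the claim fails.
The first 23 eligible values, up to a = 83, all satisfy the conclusion.
a = 89: τ(89) = 2; 89 ≥ 88.
Thus a = 89 disproves the claim, and no smaller a works.

a = 89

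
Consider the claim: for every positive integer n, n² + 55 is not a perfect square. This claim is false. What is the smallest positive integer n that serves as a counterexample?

A counterexample is any positive integer n such that n² + 55 is a perfect square; we check each in order.
n = 1: 1² + 55 = 56, not a perfect square.
n = 2: 2² + 55 = 59, not a perfect square.
n = 3: 3² + 55 = 64 = 8², a perfect square.
So n = 3 is the smallest counterexample.

n = 3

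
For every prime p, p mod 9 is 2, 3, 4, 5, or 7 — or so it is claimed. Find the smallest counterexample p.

For p = 2, 3, 5, 7, 11, 13 the conclusion holds.
p = 17: 17 mod 9 = 8 — not in {2, 3, 4, 5, 7}.
So p = 17 is the smallest counterexample.

p = 17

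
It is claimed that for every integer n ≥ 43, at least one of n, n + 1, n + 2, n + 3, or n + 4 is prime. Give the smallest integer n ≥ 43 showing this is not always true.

n = 48

Check each integer n ≥ 43 in order until n, n + 1, n + 2, n + 3, n + 4 are all composite.
For n = 43, 44, 45, 46, 47 the conclusion holds.
n = 48: 48 = 2 × 24; 49 = 7 × 7; 50 = 2 × 25; 51 = 3 × 17; 52 = 2 × 26 — all composite.
Thus n = 48 disproves the claim, and no smaller n works.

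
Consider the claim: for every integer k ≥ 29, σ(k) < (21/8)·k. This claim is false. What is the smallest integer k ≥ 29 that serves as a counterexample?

k = 60

A counterexample is any integer k ≥ 29 such that the claim fails; we check each in order.
For k = 29, 30, 31, 32, …, 57, 58, 59 the conclusion holds.
k = 60: σ(60) = 168; 168 ≥ 315/2.
So k = 60 is the smallest counterexample.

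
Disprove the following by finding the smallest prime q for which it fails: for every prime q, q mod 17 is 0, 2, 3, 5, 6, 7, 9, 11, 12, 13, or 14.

q = 59

For q = 2, 3, 5, 7, …, 43, 47, 53 the conclusion holds.
q = 59: 59 mod 17 = 8 — not in {0, 2, 3, 5, 6, 7, 9, 11, 12, 13, 14}.
Thus q = 59 disproves the claim, and no smaller q works.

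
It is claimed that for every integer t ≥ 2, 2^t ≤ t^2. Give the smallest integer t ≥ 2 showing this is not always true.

t = 5

Check each integer t ≥ 2 in order until 2^t > t^2.
t = 2: 2^t = 4 and t^2 = 4, so 4 ≤ 4.
t = 3: 2^t = 8 and t^2 = 9, so 8 ≤ 9.
t = 4: 2^t = 16 and t^2 = 16, so 16 ≤ 16.
t = 5: 2^t = 32 and t^2 = 25, so 32 > 25.
So t = 5 is the smallest counterexample.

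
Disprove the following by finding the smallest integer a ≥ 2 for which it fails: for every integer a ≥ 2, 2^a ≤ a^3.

Check each integer a ≥ 2 in order until 2^a > a^3.
For a = 2, 3, 4, 5, 6, 7, 8, 9 the conclusion holds.
a = 10: 2^a = 1024 and a^3 = 1000, so 1024 > 1000.
So a = 10 is the smallest counterexample.

a = 10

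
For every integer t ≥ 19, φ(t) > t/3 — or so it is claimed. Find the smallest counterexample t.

t = 24

t = 19: φ(19) = 18 and 19/3 = 19/3, so φ(19) > 19/3.
t = 20: φ(20) = 8 and 20/3 = 20/3, so φ(20) > 20/3.
t = 21: φ(21) = 12 and 21/3 = 7, so φ(21) > 21/3.
t = 22: φ(22) = 10 and 22/3 = 22/3, so φ(22) > 22/3.
t = 23: φ(23) = 22 and 23/3 = 23/3, so φ(23) > 23/3.
t = 24: φ(24) = 8 and 24/3 = 8, so φ(24) ≤ 24/3.
Hence t = 24 is a counterexample.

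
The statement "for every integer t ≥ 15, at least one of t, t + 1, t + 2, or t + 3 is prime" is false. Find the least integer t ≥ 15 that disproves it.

t = 24

We need the least integer t ≥ 15 for which t, t + 1, t + 2, t + 3 are all composite.
The first 9 eligible values, up to t = 23, all satisfy the conclusion.
t = 24: 24 = 2 × 12; 25 = 5 × 5; 26 = 2 × 13; 27 = 3 × 9 — all composite.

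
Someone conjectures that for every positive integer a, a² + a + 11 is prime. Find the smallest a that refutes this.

a = 10

A counterexample is any positive integer a such that a² + a + 11 is not prime; we check each in order.
For a = 1, 2, 3, 4, 5, 6, 7, 8, 9 the conclusion holds.
a = 10: a² + a + 11 = 121 = 11 × 11, composite.
So a = 10 is the smallest counterexample.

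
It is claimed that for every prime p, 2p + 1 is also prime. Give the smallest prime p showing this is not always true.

A counterexample is any prime p such that 2p + 1 is not prime; we check each in order.
For p = 2, 3, 5 the conclusion holds.
p = 7: 2p + 1 = 15 = 3 × 5, not prime.
Thus p = 7 disproves the claim, and no smaller p works.

p = 7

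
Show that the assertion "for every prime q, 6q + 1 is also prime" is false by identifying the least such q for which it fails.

q = 19

For q = 2, 3, 5, 7, 11, 13, 17 the conclusion holds.
q = 19: 6q + 1 = 115 = 5 × 23, not prime.
Hence q = 19 is a counterexample.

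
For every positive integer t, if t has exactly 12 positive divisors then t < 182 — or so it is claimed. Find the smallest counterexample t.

t = 198

For t = 60, 72, 84, 90, …, 150, 156, 160 the conclusion holds.
t = 198: τ(198) = 12; 198 ≥ 182.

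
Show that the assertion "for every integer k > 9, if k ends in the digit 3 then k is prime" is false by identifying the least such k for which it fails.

Check each integer k > 9 in order until k ends in the digit 3 but k is not prime.
k = 13: 13 ends in 3 and is prime.
k = 23: 23 ends in 3 and is prime.
k = 33: 33 ends in 3; 33 = 3 × 11, composite.

k = 33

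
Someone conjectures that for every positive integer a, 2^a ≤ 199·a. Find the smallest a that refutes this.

We need the least positive integer a for which 2^a > 199·a.
For a = 1, 2, 3, 4, …, 9, 10, 11 the conclusion holds.
a = 12: 2^a = 4096 and 199·a = 2388, so 4096 > 2388.
Thus a = 12 disproves the claim, and no smaller a works.

a = 12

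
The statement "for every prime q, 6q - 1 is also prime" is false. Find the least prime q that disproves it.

q = 11

Check each prime q in order until 6q - 1 is not prime.
q = 2: 6q - 1 = 11, prime.
q = 3: 6q - 1 = 17, prime.
q = 5: 6q - 1 = 29, prime.
q = 7: 6q - 1 = 41, prime.
q = 11: 6q - 1 = 65 = 5 × 13, not prime.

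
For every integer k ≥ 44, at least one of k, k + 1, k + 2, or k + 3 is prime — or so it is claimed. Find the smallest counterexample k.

k = 48

We need the least integer k ≥ 44 for which k, k + 1, k + 2, k + 3 are all composite.
For k = 44, 45, 46, 47 the conclusion holds.
k = 48: 48 = 2 × 24; 49 = 7 × 7; 50 = 2 × 25; 51 = 3 × 17 — all composite.
Thus k = 48 disproves the claim, and no smaller k works.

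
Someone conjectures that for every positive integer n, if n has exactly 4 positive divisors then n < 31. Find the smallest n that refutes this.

We need the least positive integer n for which n has exactly 4 positive divisors but the claim fails.
For n = 6, 8, 10, 14, 15, 21, 22, 26, 27 the conclusion holds.
n = 33: τ(33) = 4; 33 ≥ 31.
Thus n = 33 disproves the claim, and no smaller n works.

n = 33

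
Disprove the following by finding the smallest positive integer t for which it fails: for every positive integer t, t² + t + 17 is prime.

For t = 1, 2, 3, 4, …, 13, 14, 15 the conclusion holds.
t = 16: t² + t + 17 = 289 = 17 × 17, composite.

t = 16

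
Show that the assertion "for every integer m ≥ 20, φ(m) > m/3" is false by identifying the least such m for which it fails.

m = 24

We need the least integer m ≥ 20 for which the claim fails.
For m = 20, 21, 22, 23 the conclusion holds.
m = 24: φ(24) = 8 and 24/3 = 8, so φ(24) ≤ 24/3.
So m = 24 is the smallest counterexample.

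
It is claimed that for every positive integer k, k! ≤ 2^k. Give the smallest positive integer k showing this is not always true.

k = 4

A counterexample is any positive integer k such that k! > 2^k; we check each in order.
For k = 1, 2, 3 the conclusion holds.
k = 4: k! = 24 and 2^k = 16, so 24 > 16.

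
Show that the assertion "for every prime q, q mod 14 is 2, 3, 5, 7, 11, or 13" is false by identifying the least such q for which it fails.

q = 23

A counterexample is any prime q such that the claim fails; we check each in order.
For q = 2, 3, 5, 7, 11, 13, 17, 19 the conclusion holds.
q = 23: 23 mod 14 = 9 — not in {2, 3, 5, 7, 11, 13}.
Thus q = 23 disproves the claim, and no smaller q works.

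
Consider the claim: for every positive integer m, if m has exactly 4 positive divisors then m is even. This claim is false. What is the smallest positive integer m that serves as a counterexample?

m = 15

Check each positive integer m in order until m has exactly 4 positive divisors but m is odd.
m = 6: divisors of 6: 1, 2, 3, 6; 6 is even.
m = 8: divisors of 8: 1, 2, 4, 8; 8 is even.
m = 10: divisors of 10: 1, 2, 5, 10; 10 is even.
m = 14: divisors of 14: 1, 2, 7, 14; 14 is even.
m = 15: divisors of 15: 1, 3, 5, 15; 15 is odd.
Hence m = 15 is a counterexample.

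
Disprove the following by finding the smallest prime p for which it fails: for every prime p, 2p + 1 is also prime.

p = 7

Check each prime p in order until 2p + 1 is not prime.
p = 2: 2p + 1 = 5, prime.
p = 3: 2p + 1 = 7, prime.
p = 5: 2p + 1 = 11, prime.
p = 7: 2p + 1 = 15 = 3 × 5, not prime.
Thus p = 7 disproves the claim, and no smaller p works.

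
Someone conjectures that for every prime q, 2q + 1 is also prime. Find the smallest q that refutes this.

q = 2: 2q + 1 = 5, prime.
q = 3: 2q + 1 = 7, prime.
q = 5: 2q + 1 = 11, prime.
q = 7: 2q + 1 = 15 = 3 × 5, not prime.

q = 7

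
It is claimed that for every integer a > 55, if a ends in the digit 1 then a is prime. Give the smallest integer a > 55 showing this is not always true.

a = 61: 61 ends in 1 and is prime.
a = 71: 71 ends in 1 and is prime.
a = 81: 81 ends in 1; 81 = 3 × 27, composite.
Thus a = 81 disproves the claim, and no smaller a works.

a = 81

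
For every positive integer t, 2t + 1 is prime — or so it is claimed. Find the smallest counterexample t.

t = 4

A counterexample is any positive integer t such that 2t + 1 is not prime; we check each in order.
t = 1: 2t + 1 = 3, prime.
t = 2: 2t + 1 = 5, prime.
t = 3: 2t + 1 = 7, prime.
t = 4: 2t + 1 = 9 = 3 × 3, composite.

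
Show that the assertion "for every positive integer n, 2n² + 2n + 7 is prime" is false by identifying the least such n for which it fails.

n = 6

Check each positive integer n in order until 2n² + 2n + 7 is not prime.
n = 1: 2n² + 2n + 7 = 11, prime.
n = 2: 2n² + 2n + 7 = 19, prime.
n = 3: 2n² + 2n + 7 = 31, prime.
n = 4: 2n² + 2n + 7 = 47, prime.
n = 5: 2n² + 2n + 7 = 67, prime.
n = 6: 2n² + 2n + 7 = 91 = 7 × 13, composite.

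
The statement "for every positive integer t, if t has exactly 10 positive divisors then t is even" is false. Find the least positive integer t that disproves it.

We need the least positive integer t for which t has exactly 10 positive divisors but t is odd.
For t = 48, 80, 112, 162, 176, 208, 272, 304, 368 the conclusion holds.
t = 405: divisors of 405: 10 divisors; 405 is odd.
Thus t = 405 disproves the claim, and no smaller t works.

t = 405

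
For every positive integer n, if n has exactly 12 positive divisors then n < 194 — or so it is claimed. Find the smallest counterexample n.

We need the least positive integer n for which n has exactly 12 positive divisors but the claim fails.
For n = 60, 72, 84, 90, …, 150, 156, 160 the conclusion holds.
n = 198: τ(198) = 12; 198 ≥ 194.

n = 198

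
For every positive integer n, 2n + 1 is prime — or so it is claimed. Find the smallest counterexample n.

n = 4

We need the least positive integer n for which 2n + 1 is not prime.
For n = 1, 2, 3 the conclusion holds.
n = 4: 2n + 1 = 9 = 3 × 3, composite.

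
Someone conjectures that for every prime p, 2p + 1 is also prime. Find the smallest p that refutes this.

p = 7

Check each prime p in order until 2p + 1 is not prime.
p = 2: 2p + 1 = 5, prime.
p = 3: 2p + 1 = 7, prime.
p = 5: 2p + 1 = 11, prime.
p = 7: 2p + 1 = 15 = 3 × 5, not prime.
Hence p = 7 is a counterexample.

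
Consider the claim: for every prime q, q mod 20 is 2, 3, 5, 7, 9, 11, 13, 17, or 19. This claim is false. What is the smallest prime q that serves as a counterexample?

We need the least prime q for which the claim fails.
The first 12 eligible values, up to q = 37, all satisfy the conclusion.
q = 41: 41 mod 20 = 1 — not in {2, 3, 5, 7, 9, 11, 13, 17, 19}.
Hence q = 41 is a counterexample.

q = 41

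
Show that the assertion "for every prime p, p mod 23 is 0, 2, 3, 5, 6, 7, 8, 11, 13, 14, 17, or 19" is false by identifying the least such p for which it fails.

p = 41

A counterexample is any prime p such that the claim fails; we check each in order.
For p = 2, 3, 5, 7, …, 29, 31, 37 the conclusion holds.
p = 41: 41 mod 23 = 18 — not in {0, 2, 3, 5, 6, 7, 8, 11, 13, 14, 17, 19}.
Thus p = 41 disproves the claim, and no smaller p works.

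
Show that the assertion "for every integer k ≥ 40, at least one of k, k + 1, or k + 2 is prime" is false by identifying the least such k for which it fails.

k = 44

Check each integer k ≥ 40 in order until k, k + 1, k + 2 are all composite.
The first 4 eligible values, up to k = 43, all satisfy the conclusion.
k = 44: 44 = 2 × 22; 45 = 3 × 15; 46 = 2 × 23 — all composite.
So k = 44 is the smallest counterexample.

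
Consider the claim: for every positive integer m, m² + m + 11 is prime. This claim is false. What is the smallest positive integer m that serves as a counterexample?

m = 10

For m = 1, 2, 3, 4, 5, 6, 7, 8, 9 the conclusion holds.
m = 10: m² + m + 11 = 121 = 11 × 11, composite.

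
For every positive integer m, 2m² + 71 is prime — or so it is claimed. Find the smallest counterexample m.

m = 5

We need the least positive integer m for which 2m² + 71 is not prime.
For m = 1, 2, 3, 4 the conclusion holds.
m = 5: 2m² + 71 = 121 = 11 × 11, composite.
Thus m = 5 disproves the claim, and no smaller m works.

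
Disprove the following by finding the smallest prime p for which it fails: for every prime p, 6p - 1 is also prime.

Check each prime p in order until 6p - 1 is not prime.
p = 2: 6p - 1 = 11, prime.
p = 3: 6p - 1 = 17, prime.
p = 5: 6p - 1 = 29, prime.
p = 7: 6p - 1 = 41, prime.
p = 11: 6p - 1 = 65 = 5 × 13, not prime.
So p = 11 is the smallest counterexample.

p = 11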